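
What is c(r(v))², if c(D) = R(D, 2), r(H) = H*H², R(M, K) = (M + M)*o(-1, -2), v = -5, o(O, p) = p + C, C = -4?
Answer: 2250000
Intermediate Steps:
o(O, p) = -4 + p (o(O, p) = p - 4 = -4 + p)
R(M, K) = -12*M (R(M, K) = (M + M)*(-4 - 2) = (2*M)*(-6) = -12*M)
r(H) = H³
c(D) = -12*D
c(r(v))² = (-12*(-5)³)² = (-12*(-125))² = 1500² = 2250000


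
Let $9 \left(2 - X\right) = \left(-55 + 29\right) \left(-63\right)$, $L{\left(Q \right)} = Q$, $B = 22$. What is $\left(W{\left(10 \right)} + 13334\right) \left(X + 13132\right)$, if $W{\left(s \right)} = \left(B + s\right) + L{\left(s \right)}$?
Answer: $173245952$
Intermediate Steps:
$X = -180$ ($X = 2 - \frac{\left(-55 + 29\right) \left(-63\right)}{9} = 2 - \frac{\left(-26\right) \left(-63\right)}{9} = 2 - 182 = -180$)
$W{\left(s \right)} = 22 + 2 s$ ($W{\left(s \right)} = \left(22 + s\right) + s = 22 + 2 s$)
$\left(W{\left(10 \right)} + 13334\right) \left(X + 13132\right) = \left(\left(22 + 2 \cdot 10\right) + 13334\right) \left(-180 + 13132\right) = \left(\left(22 + 20\right) + 13334\right) 12952 = \left(42 + 13334\right) 12952 = 13376 \cdot 12952 = 173245952$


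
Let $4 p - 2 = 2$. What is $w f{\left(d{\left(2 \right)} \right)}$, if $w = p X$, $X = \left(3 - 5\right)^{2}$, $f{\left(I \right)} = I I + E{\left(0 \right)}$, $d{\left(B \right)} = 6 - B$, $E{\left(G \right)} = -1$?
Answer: $60$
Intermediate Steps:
$p = 1$ ($p = \frac{1}{2} + \frac{1}{4} \cdot 2 = \frac{1}{2} + \frac{1}{2} = 1$)
$f{\left(I \right)} = -1 + I^{2}$ ($f{\left(I \right)} = I I - 1 = I^{2} - 1 = -1 + I^{2}$)
$X = 4$ ($X = \left(-2\right)^{2} = 4$)
$w = 4$ ($w = 1 \cdot 4 = 4$)
$w f{\left(d{\left(2 \right)} \right)} = 4 \left(-1 + \left(6 - 2\right)^{2}\right) = 4 \left(-1 + 4^{2}\right) = 4 \left(-1 + 16\right) = 4 \cdot 15 = 60$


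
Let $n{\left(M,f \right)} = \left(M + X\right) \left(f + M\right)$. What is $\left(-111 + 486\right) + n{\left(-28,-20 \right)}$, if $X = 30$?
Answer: $279$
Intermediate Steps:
$n{\left(M,f \right)} = \left(30 + M\right) \left(M + f\right)$ ($n{\left(M,f \right)} = \left(M + 30\right) \left(f + M\right) = \left(30 + M\right) \left(M + f\right)$)
$\left(-111 + 486\right) + n{\left(-28,-20 \right)} = \left(-111 + 486\right) + \left(\left(-28\right)^{2} + 30 \left(-28\right) + 30 \left(-20\right) - -560\right) = 375 + \left(784 - 840 - 600 + 560\right) = 375 - 96 = 279$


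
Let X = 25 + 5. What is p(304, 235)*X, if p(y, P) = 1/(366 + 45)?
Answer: 10/137 ≈ 0.072993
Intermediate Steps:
p(y, P) = 1/411
X = 30
p(304, 235)*X = (1/411)*30 = 10/137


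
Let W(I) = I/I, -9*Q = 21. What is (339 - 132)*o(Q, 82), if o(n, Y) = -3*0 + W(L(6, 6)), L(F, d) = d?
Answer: 207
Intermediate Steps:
Q = -7/3 (Q = -⅑*21 = -7/3 ≈ -2.3333)
W(I) = 1
o(n, Y) = 1 (o(n, Y) = -3*0 + 1 = 0 + 1 = 1)
(339 - 132)*o(Q, 82) = (339 - 132)*1 = 207*1 = 207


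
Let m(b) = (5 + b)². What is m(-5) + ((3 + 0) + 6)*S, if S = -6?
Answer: -54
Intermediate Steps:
m(-5) + ((3 + 0) + 6)*S = (5 - 5)² + ((3 + 0) + 6)*(-6) = 0² + (3 + 6)*(-6) = 0 + 9*(-6) = 0 - 54 = -54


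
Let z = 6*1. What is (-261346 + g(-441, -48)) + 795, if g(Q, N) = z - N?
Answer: -260497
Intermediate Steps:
z = 6
g(Q, N) = 6 - N
(-261346 + g(-441, -48)) + 795 = (-261346 + (6 - 1*(-48))) + 795 = (-261346 + (6 + 48)) + 795 = (-261346 + 54) + 795 = -261292 + 795 = -260497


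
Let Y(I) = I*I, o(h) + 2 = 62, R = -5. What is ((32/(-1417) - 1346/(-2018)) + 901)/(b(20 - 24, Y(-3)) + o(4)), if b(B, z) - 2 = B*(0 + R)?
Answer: 15721083/1429753 ≈ 10.996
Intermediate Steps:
o(h) = 60 (o(h) = -2 + 62 = 60)
Y(I) = I²
b(B, z) = 2 - 5*B (b(B, z) = 2 + B*(0 - 5) = 2 + B*(-5) = 2 - 5*B)
((32/(-1417) - 1346/(-2018)) + 901)/(b(20 - 24, Y(-3)) + o(4)) = ((32/(-1417) - 1346/(-2018)) + 901)/((2 - 5*(20 - 24)) + 60) = ((32*(-1/1417) - 1346*(-1/2018)) + 901)/((2 - 5*(-4)) + 60) = ((-32/1417 + 673/1009) + 901)/((2 + 20) + 60) = (921353/1429753 + 901)/(22 + 60) = (1289128806/1429753)/82 = (1289128806/1429753)*(1/82) = 15721083/1429753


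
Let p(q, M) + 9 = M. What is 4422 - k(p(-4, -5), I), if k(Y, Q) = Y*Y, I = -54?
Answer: 4226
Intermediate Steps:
p(q, M) = -9 + M
k(Y, Q) = Y**2
4422 - k(p(-4, -5), I) = 4422 - (-9 - 5)**2 = 4422 - 1*(-14)**2 = 4422 - 1*196 = 4422 - 196 = 4226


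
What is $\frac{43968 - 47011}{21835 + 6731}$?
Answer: $- \frac{3043}{28566} \approx -0.10653$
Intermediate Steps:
$\frac{43968 - 47011}{21835 + 6731} = - \frac{3043}{28566}$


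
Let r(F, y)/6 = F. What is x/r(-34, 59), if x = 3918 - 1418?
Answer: -625/51 ≈ -12.255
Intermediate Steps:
r(F, y) = 6*F
x = 2500
x/r(-34, 59) = 2500/((6*(-34))) = 2500/(-204) = 2500*(-1/204) = -625/51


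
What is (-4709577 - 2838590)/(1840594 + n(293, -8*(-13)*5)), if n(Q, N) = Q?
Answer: -7548167/1840887 ≈ -4.1003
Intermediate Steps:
(-4709577 - 2838590)/(1840594 + n(293, -8*(-13)*5)) = (-4709577 - 2838590)/(1840594 + 293) = -7548167/1840887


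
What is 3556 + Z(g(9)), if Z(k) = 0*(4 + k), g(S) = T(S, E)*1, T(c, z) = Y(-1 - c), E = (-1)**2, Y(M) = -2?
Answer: 3556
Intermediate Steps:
E = 1
T(c, z) = -2
g(S) = -2 (g(S) = -2*1 = -2)
Z(k) = 0
3556 + Z(g(9)) = 3556 + 0 = 3556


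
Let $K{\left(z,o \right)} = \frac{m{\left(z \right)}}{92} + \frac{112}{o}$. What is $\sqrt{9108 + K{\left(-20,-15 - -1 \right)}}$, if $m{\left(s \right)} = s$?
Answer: $\frac{3 \sqrt{534865}}{23} \approx 95.393$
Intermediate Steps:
$K{\left(z,o \right)} = \frac{112}{o} + \frac{z}{92}$ ($K{\left(z,o \right)} = \frac{z}{92} + \frac{112}{o} = \frac{112}{o} + \frac{z}{92}$)
$\sqrt{9108 + K{\left(-20,-15 - -1 \right)}} = \sqrt{9108 + \left(\frac{112}{-15 - -1} + \frac{1}{92} \left(-20\right)\right)} = \sqrt{9108 + \left(\frac{112}{-15 + 1} - \frac{5}{23}\right)} = \sqrt{9108 + \left(\frac{112}{-14} - \frac{5}{23}\right)} = \sqrt{9108 + \left(112 \left(- \frac{1}{14}\right) - \frac{5}{23}\right)} = \sqrt{9108 - \frac{189}{23}} = \sqrt{\frac{209295}{23}} = \frac{3 \sqrt{534865}}{23}$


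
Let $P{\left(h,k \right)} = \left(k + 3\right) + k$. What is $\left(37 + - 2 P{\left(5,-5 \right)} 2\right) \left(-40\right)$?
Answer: $-2600$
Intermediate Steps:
$P{\left(h,k \right)} = 3 + 2 k$ ($P{\left(h,k \right)} = \left(3 + k\right) + k = 3 + 2 k$)
$\left(37 + - 2 P{\left(5,-5 \right)} 2\right) \left(-40\right) = \left(37 + - 2 \left(3 + 2 \left(-5\right)\right) 2\right) \left(-40\right) = \left(37 + - 2 \left(3 - 10\right) 2\right) \left(-40\right) = \left(37 + \left(-2\right) \left(-7\right) 2\right) \left(-40\right) = \left(37 + 14 \cdot 2\right) \left(-40\right) = \left(37 + 28\right) \left(-40\right) = 65 \left(-40\right) = -2600$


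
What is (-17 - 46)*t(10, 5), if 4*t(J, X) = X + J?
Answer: -945/4 ≈ -236.25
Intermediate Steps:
t(J, X) = J/4 + X/4 (t(J, X) = (X + J)/4 = (J + X)/4 = J/4 + X/4)
(-17 - 46)*t(10, 5) = (-17 - 46)*((¼)*10 + (¼)*5) = -63*(5/2 + 5/4) = -63*15/4 = -945/4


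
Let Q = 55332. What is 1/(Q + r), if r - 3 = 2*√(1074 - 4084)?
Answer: 1581/87484979 - 2*I*√3010/3061974265 ≈ 1.8072e-5 - 3.5835e-8*I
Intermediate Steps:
r = 3 + 2*I*√3010 (r = 3 + 2*√(1074 - 4084) = 3 + 2*√(-3010) = 3 + 2*(I*√3010) = 3 + 2*I*√3010 ≈ 3.0 + 109.73*I)
1/(Q + r) = 1/(55332 + (3 + 2*I*√3010)) = 1/(55335 + 2*I*√3010)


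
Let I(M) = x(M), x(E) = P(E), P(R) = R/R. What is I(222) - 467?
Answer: -466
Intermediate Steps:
P(R) = 1
x(E) = 1
I(M) = 1
I(222) - 467 = 1 - 467 = -466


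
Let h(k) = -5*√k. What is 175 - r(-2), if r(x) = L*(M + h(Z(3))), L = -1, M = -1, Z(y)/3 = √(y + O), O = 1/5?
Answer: 174 - 2*√3*5^(¾) ≈ 162.42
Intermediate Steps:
O = ⅕ ≈ 0.20000
Z(y) = 3*√(⅕ + y) (Z(y) = 3*√(y + ⅕) = 3*√(⅕ + y))
r(x) = 1 + 2*√3*5^(¾) (r(x) = -(-1 - 5*√15*(5 + 25*3)^(¼)/5) = -(-1 - 5*√15*(5 + 75)^(¼)/5) = -(-1 - 5*2*√3*5^(¾)/5) = -(-1 - 5*√15*(2*5^(¼))/5) = -(-1 - 5*2*5^(¾)*(5*√3)/25) = -(-1 - 2*5^(¾)*5*√3/5) = -(-1 - 2*√3*5^(¾)) = 1 + 2*√3*5^(¾))
175 - r(-2) = 175 - (1 + 2*√3*5^(¾)) = 175 + (-1 - 2*√3*5^(¾)) = 174 - 2*√3*5^(¾)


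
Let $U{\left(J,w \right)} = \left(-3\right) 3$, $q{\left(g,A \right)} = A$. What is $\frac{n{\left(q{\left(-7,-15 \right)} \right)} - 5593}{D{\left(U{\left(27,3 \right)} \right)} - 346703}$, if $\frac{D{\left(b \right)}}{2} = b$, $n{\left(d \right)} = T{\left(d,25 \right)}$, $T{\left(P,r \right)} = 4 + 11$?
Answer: $\frac{5578}{346721} \approx 0.016088$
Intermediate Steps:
$T{\left(P,r \right)} = 15$
$n{\left(d \right)} = 15$
$U{\left(J,w \right)} = -9$
$D{\left(b \right)} = 2 b$
$\frac{n{\left(q{\left(-7,-15 \right)} \right)} - 5593}{D{\left(U{\left(27,3 \right)} \right)} - 346703} = \frac{15 - 5593}{2 \left(-9\right) - 346703} = - \frac{5578}{-18 - 346703} = - \frac{5578}{-346721} = \left(-5578\right) \left(- \frac{1}{346721}\right) = \frac{5578}{346721}$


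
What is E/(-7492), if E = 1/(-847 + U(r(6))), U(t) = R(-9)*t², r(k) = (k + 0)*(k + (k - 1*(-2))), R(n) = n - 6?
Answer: 1/799299004 ≈ 1.2511e-9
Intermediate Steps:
R(n) = -6 + n
r(k) = k*(2 + 2*k) (r(k) = k*(k + (k + 2)) = k*(k + (2 + k)) = k*(2 + 2*k))
U(t) = -15*t² (U(t) = (-6 - 9)*t² = -15*t²)
E = -1/106687 (E = 1/(-847 - 15*144*(1 + 6)²) = 1/(-847 - 15*(2*6*7)²) = 1/(-847 - 15*84²) = 1/(-847 - 15*7056) = 1/(-847 - 105840) = 1/(-106687) = -1/106687 ≈ -9.3732e-6)
E/(-7492) = -1/106687/(-7492) = -1/106687*(-1/7492) = 1/799299004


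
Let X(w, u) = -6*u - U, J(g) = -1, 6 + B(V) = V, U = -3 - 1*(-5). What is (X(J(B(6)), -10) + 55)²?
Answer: 12769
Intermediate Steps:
U = 2 (U = -3 + 5 = 2)
B(V) = -6 + V
X(w, u) = -2 - 6*u (X(w, u) = -6*u - 1*2 = -6*u - 2 = -2 - 6*u)
(X(J(B(6)), -10) + 55)² = ((-2 - 6*(-10)) + 55)² = ((-2 + 60) + 55)² = (58 + 55)² = 113² = 12769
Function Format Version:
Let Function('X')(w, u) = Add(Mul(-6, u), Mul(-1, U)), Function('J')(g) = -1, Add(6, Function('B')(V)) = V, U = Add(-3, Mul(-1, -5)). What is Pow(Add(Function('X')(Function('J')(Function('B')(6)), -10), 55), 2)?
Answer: 12769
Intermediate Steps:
U = 2 (U = Add(-3, 5) = 2)
Function('B')(V) = Add(-6, V)
Function('X')(w, u) = Add(-2, Mul(-6, u)) (Function('X')(w, u) = Add(Mul(-6, u), Mul(-1, 2)) = Add(Mul(-6, u), -2) = Add(-2, Mul(-6, u)))
Pow(Add(Function('X')(Function('J')(Function('B')(6)), -10), 55), 2) = Pow(Add(Add(-2, Mul(-6, -10)), 55), 2) = Pow(Add(Add(-2, 60), 55), 2) = Pow(Add(58, 55), 2) = Pow(113, 2) = 12769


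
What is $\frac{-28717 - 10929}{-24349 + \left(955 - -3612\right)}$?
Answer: $\frac{19823}{9891} \approx 2.0041$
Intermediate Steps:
$\frac{-28717 - 10929}{-24349 + \left(955 - -3612\right)} = - \frac{39646}{-24349 + \left(955 + 3612\right)} = - \frac{39646}{-24349 + 4567} = - \frac{39646}{-19782} = \left(-39646\right) \left(- \frac{1}{19782}\right) = \frac{19823}{9891}$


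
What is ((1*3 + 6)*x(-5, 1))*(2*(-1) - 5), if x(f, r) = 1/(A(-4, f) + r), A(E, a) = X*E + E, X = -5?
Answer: -63/17 ≈ -3.7059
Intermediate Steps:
A(E, a) = -4*E (A(E, a) = -5*E + E = -4*E)
x(f, r) = 1/(16 + r) (x(f, r) = 1/(-4*(-4) + r) = 1/(16 + r))
((1*3 + 6)*x(-5, 1))*(2*(-1) - 5) = ((1*3 + 6)/(16 + 1))*(2*(-1) - 5) = ((3 + 6)/17)*(-2 - 5) = (9*(1/17))*(-7) = (9/17)*(-7) = -63/17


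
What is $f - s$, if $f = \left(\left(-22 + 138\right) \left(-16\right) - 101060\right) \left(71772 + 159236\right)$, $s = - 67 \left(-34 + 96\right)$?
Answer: $-23774415174$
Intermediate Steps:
$s = -4154$ ($s = \left(-67\right) 62 = -4154$)
$f = -23774419328$ ($f = \left(116 \left(-16\right) - 101060\right) 231008 = \left(-1856 - 101060\right) 231008 = \left(-102916\right) 231008 = -23774419328$)
$f - s = -23774419328 - -4154 = -23774419328 + 4154 = -23774415174$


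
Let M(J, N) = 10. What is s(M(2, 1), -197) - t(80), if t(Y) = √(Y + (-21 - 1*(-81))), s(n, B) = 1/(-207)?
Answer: -1/207 - 2*√35 ≈ -11.837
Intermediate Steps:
s(n, B) = -1/207
t(Y) = √(60 + Y) (t(Y) = √(Y + (-21 + 81)) = √(Y + 60) = √(60 + Y))
s(M(2, 1), -197) - t(80) = -1/207 - √(60 + 80) = -1/207 - √140 = -1/207 - 2*√35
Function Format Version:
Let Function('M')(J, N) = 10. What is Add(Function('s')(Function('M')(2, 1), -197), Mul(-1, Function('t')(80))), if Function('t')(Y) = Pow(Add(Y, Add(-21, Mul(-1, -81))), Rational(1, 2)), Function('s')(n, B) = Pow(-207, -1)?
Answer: Add(Rational(-1, 207), Mul(-2, Pow(35, Rational(1, 2)))) ≈ -11.837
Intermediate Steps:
Function('s')(n, B) = Rational(-1, 207)
Function('t')(Y) = Pow(Add(60, Y), Rational(1, 2)) (Function('t')(Y) = Pow(Add(Y, Add(-21, 81)), Rational(1, 2)) = Pow(Add(Y, 60), Rational(1, 2)) = Pow(Add(60, Y), Rational(1, 2)))
Add(Function('s')(Function('M')(2, 1), -197), Mul(-1, Function('t')(80))) = Add(Rational(-1, 207), Mul(-1, Pow(Add(60, 80), Rational(1, 2)))) = Add(Rational(-1, 207), Mul(-1, Pow(140, Rational(1, 2)))) = Add(Rational(-1, 207), Mul(-1, Mul(2, Pow(35, Rational(1, 2))))) = Add(Rational(-1, 207), Mul(-2, Pow(35, Rational(1, 2))))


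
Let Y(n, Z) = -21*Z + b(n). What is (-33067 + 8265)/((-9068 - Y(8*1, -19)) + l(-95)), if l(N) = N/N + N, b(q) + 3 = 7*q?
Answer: 12401/4807 ≈ 2.5798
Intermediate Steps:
b(q) = -3 + 7*q
Y(n, Z) = -3 - 21*Z + 7*n (Y(n, Z) = -21*Z + (-3 + 7*n) = -3 - 21*Z + 7*n)
l(N) = 1 + N
(-33067 + 8265)/((-9068 - Y(8*1, -19)) + l(-95)) = (-33067 + 8265)/((-9068 - (-3 - 21*(-19) + 7*(8*1))) + (1 - 95)) = -24802/((-9068 - (-3 + 399 + 7*8)) - 94) = -24802/((-9068 - (-3 + 399 + 56)) - 94) = -24802/((-9068 - 1*452) - 94) = -24802/((-9068 - 452) - 94) = -24802/(-9520 - 94) = -24802/(-9614) = -24802*(-1/9614) = 12401/4807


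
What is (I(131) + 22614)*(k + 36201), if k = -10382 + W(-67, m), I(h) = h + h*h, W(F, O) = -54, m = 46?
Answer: 1028178090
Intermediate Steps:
I(h) = h + h²
k = -10436 (k = -10382 - 54 = -10436)
(I(131) + 22614)*(k + 36201) = (131*(1 + 131) + 22614)*(-10436 + 36201) = (131*132 + 22614)*25765 = (17292 + 22614)*25765 = 39906*25765 = 1028178090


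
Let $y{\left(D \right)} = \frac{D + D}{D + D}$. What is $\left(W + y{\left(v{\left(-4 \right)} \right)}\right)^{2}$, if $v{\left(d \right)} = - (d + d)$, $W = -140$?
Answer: $19321$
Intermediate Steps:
$v{\left(d \right)} = - 2 d$
$y{\left(D \right)} = 1$ ($y{\left(D \right)} = \frac{2 D}{2 D} = 2 D \frac{1}{2 D} = 1$)
$\left(W + y{\left(v{\left(-4 \right)} \right)}\right)^{2} = \left(-140 + 1\right)^{2} = \left(-139\right)^{2} = 19321$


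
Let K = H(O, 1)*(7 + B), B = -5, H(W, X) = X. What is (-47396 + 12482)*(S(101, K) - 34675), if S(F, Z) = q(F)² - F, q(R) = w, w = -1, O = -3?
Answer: 1214134350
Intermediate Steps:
q(R) = -1
K = 2 (K = 1*(7 - 5) = 1*2 = 2)
S(F, Z) = 1 - F (S(F, Z) = (-1)² - F = 1 - F)
(-47396 + 12482)*(S(101, K) - 34675) = (-47396 + 12482)*((1 - 1*101) - 34675) = -34914*((1 - 101) - 34675) = -34914*(-100 - 34675) = -34914*(-34775) = 1214134350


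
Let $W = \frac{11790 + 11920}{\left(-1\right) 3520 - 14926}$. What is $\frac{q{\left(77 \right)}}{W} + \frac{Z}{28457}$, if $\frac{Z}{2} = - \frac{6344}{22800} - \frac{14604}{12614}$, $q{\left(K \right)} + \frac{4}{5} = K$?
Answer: $- \frac{7189765402795886}{121279768374765} \approx -59.282$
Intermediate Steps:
$q{\left(K \right)} = - \frac{4}{5} + K$
$Z = - \frac{25812151}{8987475}$ ($Z = 2 \left(- \frac{6344}{22800} - \frac{14604}{12614}\right) = 2 \left(\left(-6344\right) \frac{1}{22800} - \frac{7302}{6307}\right) = 2 \left(- \frac{793}{2850} - \frac{7302}{6307}\right) = 2 \left(- \frac{25812151}{17974950}\right) = - \frac{25812151}{8987475} \approx -2.872$)
$W = - \frac{11855}{9223}$ ($W = \frac{23710}{-3520 - 14926} = \frac{23710}{-18446} = 23710 \left(- \frac{1}{18446}\right) = - \frac{11855}{9223} \approx -1.2854$)
$\frac{q{\left(77 \right)}}{W} + \frac{Z}{28457} = \frac{- \frac{4}{5} + 77}{- \frac{11855}{9223}} - \frac{25812151}{8987475 \cdot 28457} = \frac{381}{5} \left(- \frac{9223}{11855}\right) - \frac{25812151}{255756576075} = - \frac{3513963}{59275} - \frac{25812151}{255756576075} = - \frac{7189765402795886}{121279768374765}$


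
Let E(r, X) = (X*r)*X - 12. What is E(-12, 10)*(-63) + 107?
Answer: 76463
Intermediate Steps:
E(r, X) = -12 + r*X² (E(r, X) = r*X² - 12 = -12 + r*X²)
E(-12, 10)*(-63) + 107 = (-12 - 12*10²)*(-63) + 107 = (-12 - 12*100)*(-63) + 107 = (-12 - 1200)*(-63) + 107 = -1212*(-63) + 107 = 76356 + 107 = 76463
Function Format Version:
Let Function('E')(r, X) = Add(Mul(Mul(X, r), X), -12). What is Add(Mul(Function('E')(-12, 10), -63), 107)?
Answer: 76463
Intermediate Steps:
Function('E')(r, X) = Add(-12, Mul(r, Pow(X, 2))) (Function('E')(r, X) = Add(Mul(r, Pow(X, 2)), -12) = Add(-12, Mul(r, Pow(X, 2))))
Add(Mul(Function('E')(-12, 10), -63), 107) = Add(Mul(Add(-12, Mul(-12, Pow(10, 2))), -63), 107) = Add(Mul(Add(-12, Mul(-12, 100)), -63), 107) = Add(Mul(Add(-12, -1200), -63), 107) = Add(Mul(-1212, -63), 107) = Add(76356, 107) = 76463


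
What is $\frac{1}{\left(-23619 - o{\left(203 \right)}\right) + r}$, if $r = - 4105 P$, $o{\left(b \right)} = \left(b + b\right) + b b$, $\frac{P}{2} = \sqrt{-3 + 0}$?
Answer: $\frac{i}{2 \left(- 32617 i + 4105 \sqrt{3}\right)} \approx -1.4634 \cdot 10^{-5} + 3.19 \cdot 10^{-6} i$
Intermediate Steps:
$P = 2 i \sqrt{3}$ ($P = 2 \sqrt{-3 + 0} = 2 \sqrt{-3} = 2 i \sqrt{3} \approx 3.4641 i$)
$o{\left(b \right)} = b^{2} + 2 b$ ($o{\left(b \right)} = 2 b + b^{2} = b^{2} + 2 b$)
$r = - 8210 i \sqrt{3}$ ($r = - 4105 \cdot 2 i \sqrt{3} = - 8210 i \sqrt{3} \approx - 14220.0 i$)
$\frac{1}{\left(-23619 - o{\left(203 \right)}\right) + r} = \frac{1}{\left(-23619 - 203 \left(2 + 203\right)\right) - 8210 i \sqrt{3}} = \frac{1}{\left(-23619 - 203 \cdot 205\right) - 8210 i \sqrt{3}} = \frac{1}{\left(-23619 - 41615\right) - 8210 i \sqrt{3}} = \frac{1}{-65234 - 8210 i \sqrt{3}}$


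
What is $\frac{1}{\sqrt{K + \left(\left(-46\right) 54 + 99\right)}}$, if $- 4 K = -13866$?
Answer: $\frac{\sqrt{4326}}{2163} \approx 0.030408$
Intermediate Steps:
$K = \frac{6933}{2}$ ($K = \left(- \frac{1}{4}\right) \left(-13866\right) = \frac{6933}{2} \approx 3466.5$)
$\frac{1}{\sqrt{K + \left(\left(-46\right) 54 + 99\right)}} = \frac{1}{\sqrt{\frac{6933}{2} + \left(\left(-46\right) 54 + 99\right)}} = \frac{1}{\sqrt{\frac{6933}{2} + \left(-2484 + 99\right)}} = \frac{1}{\sqrt{\frac{6933}{2} - 2385}} = \frac{1}{\sqrt{\frac{2163}{2}}} = \frac{1}{\frac{1}{2} \sqrt{4326}} = \frac{\sqrt{4326}}{2163}$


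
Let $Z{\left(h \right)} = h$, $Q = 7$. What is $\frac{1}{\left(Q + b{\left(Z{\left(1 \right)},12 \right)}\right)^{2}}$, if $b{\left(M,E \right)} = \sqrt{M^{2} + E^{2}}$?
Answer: $\frac{1}{\left(7 + \sqrt{145}\right)^{2}} \approx 0.002758$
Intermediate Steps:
$b{\left(M,E \right)} = \sqrt{E^{2} + M^{2}}$
$\frac{1}{\left(Q + b{\left(Z{\left(1 \right)},12 \right)}\right)^{2}} = \frac{1}{\left(7 + \sqrt{12^{2} + 1^{2}}\right)^{2}} = \frac{1}{\left(7 + \sqrt{144 + 1}\right)^{2}} = \frac{1}{\left(7 + \sqrt{145}\right)^{2}}$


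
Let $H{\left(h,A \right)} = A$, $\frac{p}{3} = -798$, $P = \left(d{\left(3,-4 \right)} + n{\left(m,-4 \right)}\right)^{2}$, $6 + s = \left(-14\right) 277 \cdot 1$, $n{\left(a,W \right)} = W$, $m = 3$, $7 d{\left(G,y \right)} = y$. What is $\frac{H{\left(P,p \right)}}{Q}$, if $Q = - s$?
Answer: $- \frac{1197}{1942} \approx -0.61637$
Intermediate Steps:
$d{\left(G,y \right)} = \frac{y}{7}$
$s = -3884$ ($s = -6 + \left(-14\right) 277 \cdot 1 = -6 - 3878 = -3884$)
$P = \frac{1024}{49}$ ($P = \left(\frac{1}{7} \left(-4\right) - 4\right)^{2} = \left(- \frac{4}{7} - 4\right)^{2} = \left(- \frac{32}{7}\right)^{2} = \frac{1024}{49} \approx 20.898$)
$p = -2394$ ($p = 3 \left(-798\right) = -2394$)
$Q = 3884$ ($Q = \left(-1\right) \left(-3884\right) = 3884$)
$\frac{H{\left(P,p \right)}}{Q} = - \frac{2394}{3884} = \left(-2394\right) \frac{1}{3884} = - \frac{1197}{1942}$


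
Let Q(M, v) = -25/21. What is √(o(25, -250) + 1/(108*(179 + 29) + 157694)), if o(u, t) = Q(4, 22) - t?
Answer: √3561333976624578/3783318 ≈ 15.774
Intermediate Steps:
Q(M, v) = -25/21 (Q(M, v) = -25*1/21 = -25/21)
o(u, t) = -25/21 - t
√(o(25, -250) + 1/(108*(179 + 29) + 157694)) = √((-25/21 - 1*(-250)) + 1/(108*(179 + 29) + 157694)) = √((-25/21 + 250) + 1/(108*208 + 157694)) = √(5225/21 + 1/(22464 + 157694)) = √(5225/21 + 1/180158) = √(941325571/3783318) = √3561333976624578/3783318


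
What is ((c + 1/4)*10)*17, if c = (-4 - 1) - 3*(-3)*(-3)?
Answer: -10795/2 ≈ -5397.5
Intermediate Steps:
c = -32 (c = -5 + 9*(-3) = -5 - 27 = -32)
((c + 1/4)*10)*17 = ((-32 + 1/4)*10)*17 = ((-32 + ¼)*10)*17 = -127/4*10*17 = -635/2*17 = -10795/2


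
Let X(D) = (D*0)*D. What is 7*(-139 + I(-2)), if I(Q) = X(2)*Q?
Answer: -973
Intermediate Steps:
X(D) = 0 (X(D) = 0*D = 0)
I(Q) = 0 (I(Q) = 0*Q = 0)
7*(-139 + I(-2)) = 7*(-139 + 0) = 7*(-139) = -973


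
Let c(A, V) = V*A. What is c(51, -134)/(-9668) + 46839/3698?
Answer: 59763948/4469033 ≈ 13.373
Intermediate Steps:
c(A, V) = A*V
c(51, -134)/(-9668) + 46839/3698 = (51*(-134))/(-9668) + 46839/3698 = -6834*(-1/9668) + 46839*(1/3698) = 3417/4834 + 46839/3698 = 59763948/4469033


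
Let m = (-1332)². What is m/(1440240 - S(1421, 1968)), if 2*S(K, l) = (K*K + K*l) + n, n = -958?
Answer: -1182816/644777 ≈ -1.8345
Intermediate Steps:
S(K, l) = -479 + K²/2 + K*l/2 (S(K, l) = ((K*K + K*l) - 958)/2 = ((K² + K*l) - 958)/2 = (-958 + K² + K*l)/2 = -479 + K²/2 + K*l/2)
m = 1774224
m/(1440240 - S(1421, 1968)) = 1774224/(1440240 - (-479 + (½)*1421² + (½)*1421*1968)) = 1774224/(1440240 - (-479 + (½)*2019241 + 1398264)) = 1774224/(1440240 - (-479 + 2019241/2 + 1398264)) = 1774224/(1440240 - 1*4814811/2) = 1774224/(1440240 - 4814811/2) = 1774224/(-1934331/2) = 1774224*(-2/1934331) = -1182816/644777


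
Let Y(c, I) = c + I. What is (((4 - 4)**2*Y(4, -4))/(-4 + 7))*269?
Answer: 0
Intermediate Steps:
Y(c, I) = I + c
(((4 - 4)**2*Y(4, -4))/(-4 + 7))*269 = (((4 - 4)**2*(-4 + 4))/(-4 + 7))*269 = ((0**2*0)/3)*269 = ((0*0)*(1/3))*269 = (0*(1/3))*269 = 0*269 = 0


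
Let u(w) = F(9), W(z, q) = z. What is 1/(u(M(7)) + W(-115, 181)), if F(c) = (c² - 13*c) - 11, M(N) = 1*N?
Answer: -1/162 ≈ -0.0061728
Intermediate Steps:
M(N) = N
F(c) = -11 + c² - 13*c
u(w) = -47 (u(w) = -11 + 9² - 13*9 = -11 + 81 - 117 = -47)
1/(u(M(7)) + W(-115, 181)) = 1/(-47 - 115) = 1/(-162) = -1/162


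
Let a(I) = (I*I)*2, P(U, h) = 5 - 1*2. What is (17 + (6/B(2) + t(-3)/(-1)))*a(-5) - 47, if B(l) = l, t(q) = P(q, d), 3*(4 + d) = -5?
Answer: 803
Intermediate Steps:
d = -17/3 (d = -4 + (1/3)*(-5) = -4 - 5/3 = -17/3 ≈ -5.6667)
P(U, h) = 3 (P(U, h) = 5 - 2 = 3)
t(q) = 3
a(I) = 2*I**2 (a(I) = I**2*2 = 2*I**2)
(17 + (6/B(2) + t(-3)/(-1)))*a(-5) - 47 = (17 + (6/2 + 3/(-1)))*(2*(-5)**2) - 47 = (17 + (6*(1/2) + 3*(-1)))*(2*25) - 47 = (17 + (3 - 3))*50 - 47 = (17 + 0)*50 - 47 = 17*50 - 47 = 850 - 47 = 803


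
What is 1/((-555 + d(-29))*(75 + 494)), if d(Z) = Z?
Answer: -1/332296 ≈ -3.0094e-6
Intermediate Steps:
1/((-555 + d(-29))*(75 + 494)) = 1/((-555 - 29)*(75 + 494)) = 1/(-584*569) = -1/584*1/569 = -1/332296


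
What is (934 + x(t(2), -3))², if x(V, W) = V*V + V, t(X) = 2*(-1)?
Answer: 876096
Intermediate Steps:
t(X) = -2
x(V, W) = V + V² (x(V, W) = V² + V = V + V²)
(934 + x(t(2), -3))² = (934 - 2*(1 - 2))² = (934 - 2*(-1))² = (934 + 2)² = 936² = 876096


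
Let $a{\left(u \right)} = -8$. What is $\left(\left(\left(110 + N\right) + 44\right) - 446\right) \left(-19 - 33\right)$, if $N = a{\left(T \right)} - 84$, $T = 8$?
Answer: $19968$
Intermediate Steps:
$N = -92$ ($N = -8 - 84 = -92$)
$\left(\left(\left(110 + N\right) + 44\right) - 446\right) \left(-19 - 33\right) = \left(\left(\left(110 - 92\right) + 44\right) - 446\right) \left(-19 - 33\right) = \left(\left(18 + 44\right) - 446\right) \left(-52\right) = \left(62 - 446\right) \left(-52\right) = \left(-384\right) \left(-52\right) = 19968$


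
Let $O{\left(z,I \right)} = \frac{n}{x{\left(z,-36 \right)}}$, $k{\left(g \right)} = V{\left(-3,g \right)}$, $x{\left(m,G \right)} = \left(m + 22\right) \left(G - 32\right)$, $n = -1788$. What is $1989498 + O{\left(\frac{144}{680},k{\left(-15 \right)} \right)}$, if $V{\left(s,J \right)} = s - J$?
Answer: $\frac{3756174459}{1888} \approx 1.9895 \cdot 10^{6}$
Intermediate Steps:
$x{\left(m,G \right)} = \left(-32 + G\right) \left(22 + m\right)$ ($x{\left(m,G \right)} = \left(22 + m\right) \left(-32 + G\right) = \left(-32 + G\right) \left(22 + m\right)$)
$k{\left(g \right)} = -3 - g$
$O{\left(z,I \right)} = - \frac{1788}{-1496 - 68 z}$ ($O{\left(z,I \right)} = - \frac{1788}{-704 - 32 z + 22 \left(-36\right) - 36 z} = - \frac{1788}{-704 - 32 z - 792 - 36 z} = - \frac{1788}{-1496 - 68 z}$)
$1989498 + O{\left(\frac{144}{680},k{\left(-15 \right)} \right)} = 1989498 + \frac{447}{17 \left(22 + \frac{144}{680}\right)} = 1989498 + \frac{447}{17 \left(22 + 144 \cdot \frac{1}{680}\right)} = 1989498 + \frac{447}{17 \left(22 + \frac{18}{85}\right)} = 1989498 + \frac{447}{17 \cdot \frac{1888}{85}} = 1989498 + \frac{447}{17} \cdot \frac{85}{1888} = 1989498 + \frac{2235}{1888} = \frac{3756174459}{1888}$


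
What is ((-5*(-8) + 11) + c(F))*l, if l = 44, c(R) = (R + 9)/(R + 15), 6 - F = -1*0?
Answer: 15928/7 ≈ 2275.4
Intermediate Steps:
F = 6 (F = 6 - (-1)*0 = 6 - 1*0 = 6 + 0 = 6)
c(R) = (9 + R)/(15 + R)
((-5*(-8) + 11) + c(F))*l = ((-5*(-8) + 11) + (9 + 6)/(15 + 6))*44 = ((40 + 11) + 15/21)*44 = (51 + (1/21)*15)*44 = (51 + 5/7)*44 = (362/7)*44 = 15928/7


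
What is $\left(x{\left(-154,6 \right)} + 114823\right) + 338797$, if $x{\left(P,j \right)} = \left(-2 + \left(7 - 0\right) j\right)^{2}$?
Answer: $455220$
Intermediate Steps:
$x{\left(P,j \right)} = \left(-2 + 7 j\right)^{2}$ ($x{\left(P,j \right)} = \left(-2 + \left(7 + 0\right) j\right)^{2} = \left(-2 + 7 j\right)^{2}$)
$\left(x{\left(-154,6 \right)} + 114823\right) + 338797 = \left(\left(-2 + 7 \cdot 6\right)^{2} + 114823\right) + 338797 = \left(\left(-2 + 42\right)^{2} + 114823\right) + 338797 = \left(40^{2} + 114823\right) + 338797 = \left(1600 + 114823\right) + 338797 = 116423 + 338797 = 455220$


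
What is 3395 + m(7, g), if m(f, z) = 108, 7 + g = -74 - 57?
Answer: 3503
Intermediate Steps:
g = -138 (g = -7 + (-74 - 57) = -7 - 131 = -138)
3395 + m(7, g) = 3395 + 108 = 3503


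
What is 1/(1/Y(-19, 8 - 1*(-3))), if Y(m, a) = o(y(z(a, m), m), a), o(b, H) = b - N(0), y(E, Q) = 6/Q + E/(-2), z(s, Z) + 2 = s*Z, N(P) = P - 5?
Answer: 4187/38 ≈ 110.18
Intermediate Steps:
N(P) = -5 + P
z(s, Z) = -2 + Z*s (z(s, Z) = -2 + s*Z = -2 + Z*s)
y(E, Q) = 6/Q - E/2 (y(E, Q) = 6/Q + E*(-1/2) = 6/Q - E/2)
o(b, H) = 5 + b (o(b, H) = b - (-5 + 0) = b - 1*(-5) = b + 5 = 5 + b)
Y(m, a) = 6 + 6/m - a*m/2 (Y(m, a) = 5 + (6/m - (-2 + m*a)/2) = 5 + (6/m - (-2 + a*m)/2) = 5 + (6/m + (1 - a*m/2)) = 5 + (1 + 6/m - a*m/2) = 6 + 6/m - a*m/2)
1/(1/Y(-19, 8 - 1*(-3))) = 1/(1/(6 + 6/(-19) - 1/2*(8 - 1*(-3))*(-19))) = 1/(1/(6 + 6*(-1/19) - 1/2*(8 + 3)*(-19))) = 1/(1/(6 - 6/19 - 1/2*11*(-19))) = 1/(1/(6 - 6/19 + 209/2)) = 1/(1/(4187/38)) = 1/(38/4187) = 4187/38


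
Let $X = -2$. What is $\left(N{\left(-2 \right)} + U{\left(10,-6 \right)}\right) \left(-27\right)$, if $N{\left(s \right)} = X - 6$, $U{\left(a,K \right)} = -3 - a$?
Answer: $567$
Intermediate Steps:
$N{\left(s \right)} = -8$ ($N{\left(s \right)} = -2 - 6 = -8$)
$\left(N{\left(-2 \right)} + U{\left(10,-6 \right)}\right) \left(-27\right) = \left(-8 - 13\right) \left(-27\right) = \left(-21\right) \left(-27\right) = 567$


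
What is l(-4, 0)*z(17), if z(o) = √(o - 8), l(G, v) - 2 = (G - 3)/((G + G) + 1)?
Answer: 9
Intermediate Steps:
l(G, v) = 2 + (-3 + G)/(1 + 2*G) (l(G, v) = 2 + (G - 3)/((G + G) + 1) = 2 + (-3 + G)/(2*G + 1) = 2 + (-3 + G)/(1 + 2*G))
z(o) = √(-8 + o)
l(-4, 0)*z(17) = ((-1 + 5*(-4))/(1 + 2*(-4)))*√(-8 + 17) = ((-1 - 20)/(1 - 8))*√9 = (-21/(-7))*3 = -⅐*(-21)*3 = 3*3 = 9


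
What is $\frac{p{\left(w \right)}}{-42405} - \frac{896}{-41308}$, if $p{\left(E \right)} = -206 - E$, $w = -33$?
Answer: $\frac{11285291}{437916435} \approx 0.02577$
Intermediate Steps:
$\frac{p{\left(w \right)}}{-42405} - \frac{896}{-41308} = \frac{-206 - -33}{-42405} - \frac{896}{-41308} = \left(-206 + 33\right) \left(- \frac{1}{42405}\right) - - \frac{224}{10327} = \left(-173\right) \left(- \frac{1}{42405}\right) + \frac{224}{10327} = \frac{173}{42405} + \frac{224}{10327} = \frac{11285291}{437916435}$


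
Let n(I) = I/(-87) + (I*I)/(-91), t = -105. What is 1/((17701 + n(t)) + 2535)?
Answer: 377/7583752 ≈ 4.9712e-5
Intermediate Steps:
n(I) = -I/87 - I²/91 (n(I) = I*(-1/87) + I²*(-1/91) = -I/87 - I²/91)
1/((17701 + n(t)) + 2535) = 1/((17701 - 1/7917*(-105)*(91 + 87*(-105))) + 2535) = 1/((17701 - 1/7917*(-105)*(91 - 9135)) + 2535) = 1/((17701 - 1/7917*(-105)*(-9044)) + 2535) = 1/((17701 - 45220/377) + 2535) = 1/(6628057/377 + 2535) = 1/(7583752/377) = 377/7583752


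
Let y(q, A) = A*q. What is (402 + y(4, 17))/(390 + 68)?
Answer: 235/229 ≈ 1.0262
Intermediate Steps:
(402 + y(4, 17))/(390 + 68) = (402 + 17*4)/(390 + 68) = (402 + 68)/458 = 470*(1/458) = 235/229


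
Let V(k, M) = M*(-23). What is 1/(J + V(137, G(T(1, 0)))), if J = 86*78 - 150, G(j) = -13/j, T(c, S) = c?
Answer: 1/6857 ≈ 0.00014584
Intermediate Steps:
J = 6558 (J = 6708 - 150 = 6558)
V(k, M) = -23*M
1/(J + V(137, G(T(1, 0)))) = 1/(6558 - (-299)/1) = 1/(6558 - (-299)) = 1/(6558 - 23*(-13)) = 1/(6558 + 299) = 1/6857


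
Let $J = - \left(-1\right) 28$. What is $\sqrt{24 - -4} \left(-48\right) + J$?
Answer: $28 - 96 \sqrt{7} \approx -225.99$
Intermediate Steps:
$J = 28$ ($J = \left(-1\right) \left(-28\right) = 28$)
$\sqrt{24 - -4} \left(-48\right) + J = \sqrt{24 - -4} \left(-48\right) + 28 = \sqrt{24 + \left(-5 + 9\right)} \left(-48\right) + 28 = \sqrt{24 + 4} \left(-48\right) + 28 = \sqrt{28} \left(-48\right) + 28 = 2 \sqrt{7} \left(-48\right) + 28 = - 96 \sqrt{7} + 28 = 28 - 96 \sqrt{7}$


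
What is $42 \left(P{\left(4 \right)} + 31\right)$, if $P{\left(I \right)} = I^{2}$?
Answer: $1974$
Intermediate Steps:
$42 \left(P{\left(4 \right)} + 31\right) = 42 \left(4^{2} + 31\right) = 42 \left(16 + 31\right) = 42 \cdot 47 = 1974$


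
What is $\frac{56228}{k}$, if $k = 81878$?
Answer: $\frac{28114}{40939} \approx 0.68673$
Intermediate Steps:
$\frac{56228}{k} = \frac{56228}{81878} = 56228 \cdot \frac{1}{81878} = \frac{28114}{40939}$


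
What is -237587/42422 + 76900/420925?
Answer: -3869762247/714259214 ≈ -5.4179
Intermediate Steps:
-237587/42422 + 76900/420925 = -237587*1/42422 + 76900*(1/420925) = -237587/42422 + 3076/16837 = -3869762247/714259214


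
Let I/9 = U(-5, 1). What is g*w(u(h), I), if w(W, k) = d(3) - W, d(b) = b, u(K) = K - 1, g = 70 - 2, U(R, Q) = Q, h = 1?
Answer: 204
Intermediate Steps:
g = 68
u(K) = -1 + K
I = 9 (I = 9*1 = 9)
w(W, k) = 3 - W
g*w(u(h), I) = 68*(3 - (-1 + 1)) = 68*(3 - 1*0) = 68*(3 + 0) = 68*3 = 204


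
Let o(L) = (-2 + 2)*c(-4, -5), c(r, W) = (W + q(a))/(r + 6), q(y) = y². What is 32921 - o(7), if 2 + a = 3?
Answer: 32921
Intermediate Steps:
a = 1 (a = -2 + 3 = 1)
c(r, W) = (1 + W)/(6 + r) (c(r, W) = (W + 1²)/(r + 6) = (W + 1)/(6 + r) = (1 + W)/(6 + r))
o(L) = 0 (o(L) = (-2 + 2)*((1 - 5)/(6 - 4)) = 0*(-4/2) = 0*((½)*(-4)) = 0*(-2) = 0)
32921 - o(7) = 32921 - 1*0 = 32921 + 0 = 32921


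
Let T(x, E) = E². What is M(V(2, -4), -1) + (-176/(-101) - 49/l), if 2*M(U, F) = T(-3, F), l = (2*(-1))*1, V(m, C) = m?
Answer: 2701/101 ≈ 26.743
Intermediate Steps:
l = -2 (l = -2*1 = -2)
M(U, F) = F²/2
M(V(2, -4), -1) + (-176/(-101) - 49/l) = (½)*(-1)² + (-176/(-101) - 49/(-2)) = (½)*1 + (-176*(-1/101) - 49*(-½)) = ½ + (176/101 + 49/2) = ½ + 5301/202 = 2701/101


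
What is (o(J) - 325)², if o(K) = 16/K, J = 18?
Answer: 8508889/81 ≈ 1.0505e+5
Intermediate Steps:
(o(J) - 325)² = (16/18 - 325)² = (16*(1/18) - 325)² = (8/9 - 325)² = (-2917/9)² = 8508889/81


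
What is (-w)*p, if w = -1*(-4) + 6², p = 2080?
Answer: -83200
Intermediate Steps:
w = 40 (w = 4 + 36 = 40)
(-w)*p = -1*40*2080 = -40*2080 = -83200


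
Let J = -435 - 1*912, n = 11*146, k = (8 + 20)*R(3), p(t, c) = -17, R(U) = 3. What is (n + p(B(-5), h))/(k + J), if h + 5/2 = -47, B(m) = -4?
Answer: -1589/1263 ≈ -1.2581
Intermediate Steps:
h = -99/2 (h = -5/2 - 47 = -99/2 ≈ -49.500)
k = 84 (k = (8 + 20)*3 = 28*3 = 84)
n = 1606
J = -1347 (J = -435 - 912 = -1347)
(n + p(B(-5), h))/(k + J) = (1606 - 17)/(84 - 1347) = 1589/(-1263) = 1589*(-1/1263) = -1589/1263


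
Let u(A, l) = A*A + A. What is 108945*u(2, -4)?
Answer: 653670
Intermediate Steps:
u(A, l) = A + A² (u(A, l) = A² + A = A + A²)
108945*u(2, -4) = 108945*(2*(1 + 2)) = 108945*(2*3) = 108945*6 = 653670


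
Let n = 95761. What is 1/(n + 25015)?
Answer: 1/120776 ≈ 8.2798e-6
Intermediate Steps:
1/(n + 25015) = 1/(95761 + 25015) = 1/120776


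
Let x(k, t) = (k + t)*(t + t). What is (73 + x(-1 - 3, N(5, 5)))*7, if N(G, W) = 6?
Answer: 679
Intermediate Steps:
x(k, t) = 2*t*(k + t) (x(k, t) = (k + t)*(2*t) = 2*t*(k + t))
(73 + x(-1 - 3, N(5, 5)))*7 = (73 + 2*6*((-1 - 3) + 6))*7 = (73 + 2*6*(-4 + 6))*7 = (73 + 2*6*2)*7 = (73 + 24)*7 = 97*7 = 679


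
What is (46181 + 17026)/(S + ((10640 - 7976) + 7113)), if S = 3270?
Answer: 21069/4349 ≈ 4.8446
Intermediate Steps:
(46181 + 17026)/(S + ((10640 - 7976) + 7113)) = (46181 + 17026)/(3270 + ((10640 - 7976) + 7113)) = 63207/(3270 + (2664 + 7113)) = 63207/(3270 + 9777) = 63207/13047 = 63207*(1/13047) = 21069/4349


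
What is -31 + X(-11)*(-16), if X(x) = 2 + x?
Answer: 113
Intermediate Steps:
-31 + X(-11)*(-16) = -31 + (2 - 11)*(-16) = -31 - 9*(-16) = -31 + 144 = 113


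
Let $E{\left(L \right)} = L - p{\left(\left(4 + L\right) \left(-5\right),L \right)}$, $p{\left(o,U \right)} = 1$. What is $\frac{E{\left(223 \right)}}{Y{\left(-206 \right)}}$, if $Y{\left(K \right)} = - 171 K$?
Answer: $\frac{37}{5871} \approx 0.0063022$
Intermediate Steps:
$E{\left(L \right)} = -1 + L$ ($E{\left(L \right)} = L - 1 = -1 + L$)
$\frac{E{\left(223 \right)}}{Y{\left(-206 \right)}} = \frac{-1 + 223}{\left(-171\right) \left(-206\right)} = \frac{222}{35226} = 222 \cdot \frac{1}{35226} = \frac{37}{5871}$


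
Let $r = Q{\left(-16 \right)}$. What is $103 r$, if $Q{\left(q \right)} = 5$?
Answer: $515$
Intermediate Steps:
$r = 5$
$103 r = 103 \cdot 5 = 515$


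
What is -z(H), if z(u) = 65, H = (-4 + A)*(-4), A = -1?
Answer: -65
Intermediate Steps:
H = 20 (H = (-4 - 1)*(-4) = -5*(-4) = 20)
-z(H) = -1*65 = -65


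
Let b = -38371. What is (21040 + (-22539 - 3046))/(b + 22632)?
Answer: 4545/15739 ≈ 0.28877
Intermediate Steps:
(21040 + (-22539 - 3046))/(b + 22632) = (21040 + (-22539 - 3046))/(-38371 + 22632) = (21040 - 25585)/(-15739) = -4545*(-1/15739) = 4545/15739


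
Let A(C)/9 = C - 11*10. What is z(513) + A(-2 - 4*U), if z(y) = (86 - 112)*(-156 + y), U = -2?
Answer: -10218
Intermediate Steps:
z(y) = 4056 - 26*y (z(y) = -26*(-156 + y) = 4056 - 26*y)
A(C) = -990 + 9*C (A(C) = 9*(C - 11*10) = 9*(C - 110) = 9*(-110 + C) = -990 + 9*C)
z(513) + A(-2 - 4*U) = (4056 - 26*513) + (-990 + 9*(-2 - 4*(-2))) = (4056 - 13338) + (-990 + 9*(-2 + 8)) = -9282 + (-990 + 9*6) = -9282 + (-990 + 54) = -9282 - 936 = -10218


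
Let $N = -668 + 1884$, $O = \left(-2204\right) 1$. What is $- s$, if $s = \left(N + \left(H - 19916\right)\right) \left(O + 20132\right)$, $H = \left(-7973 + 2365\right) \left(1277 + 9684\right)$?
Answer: $1102356648864$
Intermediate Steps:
$O = -2204$
$N = 1216$
$H = -61469288$ ($H = \left(-5608\right) 10961 = -61469288$)
$s = -1102356648864$ ($s = \left(1216 - 61489204\right) \left(-2204 + 20132\right) = \left(1216 - 61489204\right) 17928 = \left(-61487988\right) 17928 = -1102356648864$)
$- s = \left(-1\right) \left(-1102356648864\right) = 1102356648864$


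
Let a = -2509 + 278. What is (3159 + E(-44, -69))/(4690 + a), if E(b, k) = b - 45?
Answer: 3070/2459 ≈ 1.2485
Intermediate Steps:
E(b, k) = -45 + b
a = -2231
(3159 + E(-44, -69))/(4690 + a) = (3159 + (-45 - 44))/(4690 - 2231) = (3159 - 89)/2459 = 3070*(1/2459) = 3070/2459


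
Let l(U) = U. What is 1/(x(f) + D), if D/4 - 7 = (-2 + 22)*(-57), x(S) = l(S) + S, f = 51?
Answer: -1/4430 ≈ -0.00022573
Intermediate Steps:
x(S) = 2*S (x(S) = S + S = 2*S)
D = -4532 (D = 28 + 4*((-2 + 22)*(-57)) = 28 + 4*(20*(-57)) = 28 + 4*(-1140) = 28 - 4560 = -4532)
1/(x(f) + D) = 1/(2*51 - 4532) = 1/(102 - 4532) = 1/(-4430) = -1/4430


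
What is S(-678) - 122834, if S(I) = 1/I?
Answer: -83281453/678 ≈ -1.2283e+5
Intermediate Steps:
S(-678) - 122834 = 1/(-678) - 122834 = -1/678 - 122834 = -83281453/678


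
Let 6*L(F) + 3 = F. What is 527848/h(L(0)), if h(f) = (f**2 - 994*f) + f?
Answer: 2111392/1987 ≈ 1062.6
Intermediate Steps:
L(F) = -1/2 + F/6
h(f) = f**2 - 993*f
527848/h(L(0)) = 527848/(((-1/2 + (1/6)*0)*(-993 + (-1/2 + (1/6)*0)))) = 527848/(((-1/2 + 0)*(-993 + (-1/2 + 0)))) = 527848/((-(-993 - 1/2)/2)) = 527848/((-1/2*(-1987/2))) = 527848/(1987/4) = 527848*(4/1987) = 2111392/1987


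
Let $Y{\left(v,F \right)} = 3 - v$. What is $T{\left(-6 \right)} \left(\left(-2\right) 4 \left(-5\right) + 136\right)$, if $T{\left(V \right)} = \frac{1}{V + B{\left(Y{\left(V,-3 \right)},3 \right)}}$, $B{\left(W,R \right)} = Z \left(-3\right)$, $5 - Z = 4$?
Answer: $- \frac{176}{9} \approx -19.556$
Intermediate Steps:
$Z = 1$ ($Z = 5 - 4 = 1$)
$B{\left(W,R \right)} = -3$ ($B{\left(W,R \right)} = 1 \left(-3\right) = -3$)
$T{\left(V \right)} = \frac{1}{-3 + V}$ ($T{\left(V \right)} = \frac{1}{V - 3} = \frac{1}{-3 + V}$)
$T{\left(-6 \right)} \left(\left(-2\right) 4 \left(-5\right) + 136\right) = \frac{\left(-2\right) 4 \left(-5\right) + 136}{-3 - 6} = \frac{\left(-8\right) \left(-5\right) + 136}{-9} = - \frac{40 + 136}{9} = \left(- \frac{1}{9}\right) 176 = - \frac{176}{9}$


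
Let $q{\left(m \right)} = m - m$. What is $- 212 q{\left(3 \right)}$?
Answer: $0$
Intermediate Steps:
$q{\left(m \right)} = 0$
$- 212 q{\left(3 \right)} = \left(-212\right) 0 = 0$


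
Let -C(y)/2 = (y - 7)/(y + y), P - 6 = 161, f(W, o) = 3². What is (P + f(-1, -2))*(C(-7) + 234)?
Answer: 40832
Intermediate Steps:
f(W, o) = 9
P = 167 (P = 6 + 161 = 167)
C(y) = -(-7 + y)/y (C(y) = -2*(y - 7)/(y + y) = -2*(-7 + y)/(2*y) = -2*(-7 + y)*1/(2*y) = -(-7 + y)/y)
(P + f(-1, -2))*(C(-7) + 234) = (167 + 9)*((7 - 1*(-7))/(-7) + 234) = 176*(-(7 + 7)/7 + 234) = 176*(-⅐*14 + 234) = 176*(-2 + 234) = 176*232 = 40832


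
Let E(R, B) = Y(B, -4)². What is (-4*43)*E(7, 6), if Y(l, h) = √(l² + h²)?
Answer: -8944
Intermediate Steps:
Y(l, h) = √(h² + l²)
E(R, B) = 16 + B² (E(R, B) = (√((-4)² + B²))² = (√(16 + B²))² = 16 + B²)
(-4*43)*E(7, 6) = (-4*43)*(16 + 6²) = -172*(16 + 36) = -172*52 = -8944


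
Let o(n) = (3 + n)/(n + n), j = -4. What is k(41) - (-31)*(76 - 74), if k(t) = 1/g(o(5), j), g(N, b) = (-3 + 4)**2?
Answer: 63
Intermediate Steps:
o(n) = (3 + n)/(2*n) (o(n) = (3 + n)/((2*n)) = (3 + n)*(1/(2*n)) = (3 + n)/(2*n))
g(N, b) = 1 (g(N, b) = 1**2 = 1)
k(t) = 1 (k(t) = 1/1 = 1)
k(41) - (-31)*(76 - 74) = 1 - (-31)*(76 - 74) = 1 - (-31)*2 = 1 - 1*(-62) = 1 + 62 = 63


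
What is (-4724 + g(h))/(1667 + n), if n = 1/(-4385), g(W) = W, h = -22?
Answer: -3468535/1218299 ≈ -2.8470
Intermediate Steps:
n = -1/4385 ≈ -0.00022805
(-4724 + g(h))/(1667 + n) = (-4724 - 22)/(1667 - 1/4385) = -4746/7309794/4385 = -4746*4385/7309794 = -3468535/1218299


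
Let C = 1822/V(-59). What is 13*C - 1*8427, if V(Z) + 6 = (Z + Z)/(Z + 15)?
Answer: -1136263/73 ≈ -15565.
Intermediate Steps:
V(Z) = -6 + 2*Z/(15 + Z) (V(Z) = -6 + (Z + Z)/(Z + 15) = -6 + (2*Z)/(15 + Z) = -6 + 2*Z/(15 + Z))
C = -40084/73 (C = 1822/((2*(-45 - 2*(-59))/(15 - 59))) = 1822/((2*(-45 + 118)/(-44))) = 1822/((2*(-1/44)*73)) = 1822/(-73/22) = 1822*(-22/73) = -40084/73 ≈ -549.10)
13*C - 1*8427 = 13*(-40084/73) - 1*8427 = -521092/73 - 8427 = -1136263/73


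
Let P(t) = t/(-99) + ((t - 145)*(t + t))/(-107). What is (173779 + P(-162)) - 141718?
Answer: 36643575/1177 ≈ 31133.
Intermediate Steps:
P(t) = -t/99 - 2*t*(-145 + t)/107 (P(t) = t*(-1/99) + ((-145 + t)*(2*t))*(-1/107) = -t/99 + (2*t*(-145 + t))*(-1/107) = -t/99 - 2*t*(-145 + t)/107)
(173779 + P(-162)) - 141718 = (173779 + (1/10593)*(-162)*(28603 - 198*(-162))) - 141718 = (173779 + (1/10593)*(-162)*(28603 + 32076)) - 141718 = (173779 + (1/10593)*(-162)*60679) - 141718 = (173779 - 1092222/1177) - 141718 = 203445661/1177 - 141718 = 36643575/1177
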